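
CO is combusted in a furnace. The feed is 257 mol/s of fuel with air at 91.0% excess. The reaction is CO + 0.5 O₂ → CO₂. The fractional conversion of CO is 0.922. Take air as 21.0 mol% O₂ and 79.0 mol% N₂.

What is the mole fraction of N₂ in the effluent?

Stoichiometric O₂ = 0.5 × 257 = 128.5 mol/s; O₂ fed = 128.5 × 1.910 = 245.4 mol/s.
N₂ fed = 245.4 × 79/21 = 923.3 mol/s.
Fuel reacted = 0.922 × 257 → ξ = 237 mol/s.
Outlet (n = n₀ + ν ξ):
  CO: 257 − 1(237) = 20.05
  O₂: 245.4 − 0.5(237) = 127
  N₂: 923.3 (inert)
  CO₂: 0 + 1(237) = 237
Total out = 1307 mol/s; y_N₂ = 923.3 / 1307 = 0.7063.

0.706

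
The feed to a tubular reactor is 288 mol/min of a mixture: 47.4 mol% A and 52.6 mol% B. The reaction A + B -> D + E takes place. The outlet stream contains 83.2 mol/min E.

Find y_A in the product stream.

For E: n = n₀ + 1ξ → 83.2 = 0 + 1ξ, giving ξ = 83.2 mol/min.
Outlet amounts (n = n₀ + ν ξ):
  A: 136.5 − 1(83.2) = 53.31
  B: 151.5 − 1(83.2) = 68.29
  D: 0 + 1(83.2) = 83.2
  E: 0 + 1(83.2) = 83.2
Total out = 288 mol/min; y_A = 53.31 / 288 = 0.1851.

0.185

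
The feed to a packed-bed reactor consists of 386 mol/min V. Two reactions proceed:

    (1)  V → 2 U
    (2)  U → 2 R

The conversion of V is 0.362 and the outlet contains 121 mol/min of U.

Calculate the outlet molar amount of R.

317 mol/min

Conversion of V: V consumed = 1ξ₁ = 0.362 × 386 → ξ₁ = 139.7 mol/min.
U balance: n_U = 0 + 2ξ₁ − 1ξ₂ = 121 → ξ₂ = (2·139.7 − 121)/1 = 158.5 mol/min.
Outlet amounts (n = n₀ + Σ ν·ξ):
  V: 386 − 1(139.7) = 246.3
  U: 0 + 2(139.7) − 1(158.5) = 121
  R: 0 + 2(158.5) = 316.9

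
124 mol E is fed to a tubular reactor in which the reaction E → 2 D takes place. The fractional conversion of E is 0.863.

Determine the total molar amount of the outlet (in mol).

231 mol

E reacted = 0.863 × 124 = 107 mol; ν_E = −1, so ξ = 107/1 = 107 mol.
Outlet amounts (n = n₀ + ν ξ):
  E: 124 − 1(107) = 16.99
  D: 0 + 2(107) = 214
Total out = 16.99 + 214 = 231 mol.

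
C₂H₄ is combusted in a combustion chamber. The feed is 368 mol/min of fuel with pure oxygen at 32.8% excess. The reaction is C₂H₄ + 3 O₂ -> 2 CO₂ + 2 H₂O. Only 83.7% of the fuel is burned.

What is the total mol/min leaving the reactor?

Stoichiometric O₂ = 3 × 368 = 1104 mol/min; O₂ fed = 1104 × 1.328 = 1466 mol/min.
Fuel reacted = 0.837 × 368 → ξ = 308 mol/min.
Outlet (n = n₀ + ν ξ):
  C₂H₄: 368 − 1(308) = 59.98
  O₂: 1466 − 3(308) = 542.1
  CO₂: 0 + 2(308) = 616
  H₂O: 0 + 2(308) = 616
Total out = 59.98 + 542.1 + 616 + 616 = 1834 mol/min.

1830 mol/min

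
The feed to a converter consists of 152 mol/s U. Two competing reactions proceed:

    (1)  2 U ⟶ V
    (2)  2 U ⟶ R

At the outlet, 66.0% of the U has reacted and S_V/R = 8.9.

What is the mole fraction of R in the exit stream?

Conversion of U: U consumed = 0.66 × 152 = 100.3 mol/s = 2ξ₁ + 2ξ₂.
Selectivity: 1ξ₁ / (1ξ₂) = 8.9 → ξ₁ = 8.9 ξ₂.
Substitute: (2·8.9 + 2) ξ₂ = 100.3 → ξ₂ = 5.067 mol/s, ξ₁ = 45.09 mol/s.
Outlet amounts (n = n₀ + Σ ν·ξ):
  U: 152 − 2(45.09) − 2(5.067) = 51.68
  V: 0 + 1(45.09) = 45.09
  R: 0 + 1(5.067) = 5.067
Total out = 101.8 mol/s; y_R = 5.067 / 101.8 = 0.04975.

0.0498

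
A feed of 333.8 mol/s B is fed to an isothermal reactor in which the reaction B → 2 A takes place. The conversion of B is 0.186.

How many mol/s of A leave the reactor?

B reacted = 0.186 × 333.8 = 62.09 mol/s; ν_B = −1, so ξ = 62.09/1 = 62.09 mol/s.
Outlet amounts (n = n₀ + ν ξ):
  B: 333.8 − 1(62.09) = 271.7
  A: 0 + 2(62.09) = 124.2

124 mol/s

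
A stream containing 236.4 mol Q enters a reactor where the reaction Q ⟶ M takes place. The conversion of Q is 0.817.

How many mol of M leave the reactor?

Q reacted = 0.817 × 236.4 = 193.1 mol; ν_Q = −1, so ξ = 193.1/1 = 193.1 mol.
Outlet amounts (n = n₀ + ν ξ):
  Q: 236.4 − 1(193.1) = 43.26
  M: 0 + 1(193.1) = 193.1

193 mol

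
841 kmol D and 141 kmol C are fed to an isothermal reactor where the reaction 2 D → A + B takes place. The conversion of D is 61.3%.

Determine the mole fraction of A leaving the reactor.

0.262

D reacted = 0.613 × 841 = 515.5 kmol; ν_D = −2, so ξ = 515.5/2 = 257.8 kmol.
Outlet amounts (n = n₀ + ν ξ):
  D: 841 − 2(257.8) = 325.5
  A: 0 + 1(257.8) = 257.8
  B: 0 + 1(257.8) = 257.8
  C: 141 (inert)
Total out = 982 kmol; y_A = 257.8 / 982 = 0.2625.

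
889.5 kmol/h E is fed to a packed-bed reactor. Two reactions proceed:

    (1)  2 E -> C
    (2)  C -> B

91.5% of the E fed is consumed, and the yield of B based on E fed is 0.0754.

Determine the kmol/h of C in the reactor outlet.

340 kmol/h

Conversion of E: E consumed = 2ξ₁ = 0.915 × 889.5 → ξ₁ = 406.9 kmol/h.
Yield of B: 1ξ₂ / 889.5 = 0.0754 → ξ₂ = 67.07 kmol/h.
Outlet amounts (n = n₀ + Σ ν·ξ):
  E: 889.5 − 2(406.9) = 75.61
  C: 0 + 1(406.9) − 1(67.07) = 339.9
  B: 0 + 1(67.07) = 67.07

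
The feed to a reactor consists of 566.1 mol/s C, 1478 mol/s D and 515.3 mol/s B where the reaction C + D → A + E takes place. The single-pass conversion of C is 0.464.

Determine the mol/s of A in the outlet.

C reacted = 0.464 × 566.1 = 262.7 mol/s; ν_C = −1, so ξ = 262.7/1 = 262.7 mol/s.
Outlet amounts (n = n₀ + ν ξ):
  C: 566.1 − 1(262.7) = 303.4
  D: 1478 − 1(262.7) = 1215
  A: 0 + 1(262.7) = 262.7
  E: 0 + 1(262.7) = 262.7
  B: 515.3 (inert)

263 mol/s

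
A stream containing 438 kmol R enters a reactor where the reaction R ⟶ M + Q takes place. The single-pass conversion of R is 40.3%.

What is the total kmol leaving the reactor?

R reacted = 0.403 × 438 = 176.5 kmol; ν_R = −1, so ξ = 176.5/1 = 176.5 kmol.
Outlet amounts (n = n₀ + ν ξ):
  R: 438 − 1(176.5) = 261.5
  M: 0 + 1(176.5) = 176.5
  Q: 0 + 1(176.5) = 176.5
Total out = 261.5 + 176.5 + 176.5 = 614.5 kmol.

615 kmol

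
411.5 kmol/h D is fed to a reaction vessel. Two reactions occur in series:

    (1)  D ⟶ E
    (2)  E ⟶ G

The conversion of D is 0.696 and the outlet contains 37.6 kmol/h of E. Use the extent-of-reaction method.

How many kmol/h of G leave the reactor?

Conversion of D: D consumed = 1ξ₁ = 0.696 × 411.5 → ξ₁ = 286.4 kmol/h.
E balance: n_E = 0 + 1ξ₁ − 1ξ₂ = 37.6 → ξ₂ = (1·286.4 − 37.6)/1 = 248.8 kmol/h.
Outlet amounts (n = n₀ + Σ ν·ξ):
  D: 411.5 − 1(286.4) = 125.1
  E: 0 + 1(286.4) − 1(248.8) = 37.6
  G: 0 + 1(248.8) = 248.8

249 kmol/h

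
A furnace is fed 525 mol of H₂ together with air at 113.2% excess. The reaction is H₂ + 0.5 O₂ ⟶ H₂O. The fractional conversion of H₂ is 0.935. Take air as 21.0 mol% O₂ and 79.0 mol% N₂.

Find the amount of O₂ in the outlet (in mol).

Stoichiometric O₂ = 0.5 × 525 = 262.5 mol; O₂ fed = 262.5 × 2.132 = 559.6 mol.
N₂ fed = 559.6 × 79/21 = 2105 mol.
Fuel reacted = 0.935 × 525 → ξ = 490.9 mol.
Outlet (n = n₀ + ν ξ):
  H₂: 525 − 1(490.9) = 34.12
  O₂: 559.6 − 0.5(490.9) = 314.2
  N₂: 2105 (inert)
  H₂O: 0 + 1(490.9) = 490.9

314 mol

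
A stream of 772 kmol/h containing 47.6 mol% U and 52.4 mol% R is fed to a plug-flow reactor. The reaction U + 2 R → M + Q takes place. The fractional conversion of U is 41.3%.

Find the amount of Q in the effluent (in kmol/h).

U reacted = 0.413 × 367.5 = 151.8 kmol/h; ν_U = −1, so ξ = 151.8/1 = 151.8 kmol/h.
Outlet amounts (n = n₀ + ν ξ):
  U: 367.5 − 1(151.8) = 215.7
  R: 404.5 − 2(151.8) = 101
  M: 0 + 1(151.8) = 151.8
  Q: 0 + 1(151.8) = 151.8

152 kmol/h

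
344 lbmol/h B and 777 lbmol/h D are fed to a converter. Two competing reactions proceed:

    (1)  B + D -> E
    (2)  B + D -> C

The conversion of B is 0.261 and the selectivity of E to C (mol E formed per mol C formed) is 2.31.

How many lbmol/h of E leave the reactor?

Conversion of B: B consumed = 0.261 × 344 = 89.78 lbmol/h = 1ξ₁ + 1ξ₂.
Selectivity: 1ξ₁ / (1ξ₂) = 2.31 → ξ₁ = 2.31 ξ₂.
Substitute: (1·2.31 + 1) ξ₂ = 89.78 → ξ₂ = 27.13 lbmol/h, ξ₁ = 62.66 lbmol/h.
Outlet amounts (n = n₀ + Σ ν·ξ):
  B: 344 − 1(62.66) − 1(27.13) = 254.2
  D: 777 − 1(62.66) − 1(27.13) = 687.2
  E: 0 + 1(62.66) = 62.66
  C: 0 + 1(27.13) = 27.13

62.7 lbmol/h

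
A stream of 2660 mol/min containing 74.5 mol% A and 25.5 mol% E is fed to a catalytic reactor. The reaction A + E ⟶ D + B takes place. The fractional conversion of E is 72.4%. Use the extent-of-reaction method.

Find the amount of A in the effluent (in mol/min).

E reacted = 0.724 × 678.3 = 491.1 mol/min; ν_E = −1, so ξ = 491.1/1 = 491.1 mol/min.
Outlet amounts (n = n₀ + ν ξ):
  A: 1982 − 1(491.1) = 1491
  E: 678.3 − 1(491.1) = 187.2
  D: 0 + 1(491.1) = 491.1
  B: 0 + 1(491.1) = 491.1

1490 mol/min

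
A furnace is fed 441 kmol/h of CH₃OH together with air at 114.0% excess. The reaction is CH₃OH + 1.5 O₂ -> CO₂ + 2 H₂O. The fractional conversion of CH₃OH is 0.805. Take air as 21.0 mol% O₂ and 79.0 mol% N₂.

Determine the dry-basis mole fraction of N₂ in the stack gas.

Stoichiometric O₂ = 1.5 × 441 = 661.5 kmol/h; O₂ fed = 661.5 × 2.140 = 1416 kmol/h.
N₂ fed = 1416 × 79/21 = 5325 kmol/h.
Fuel reacted = 0.805 × 441 → ξ = 355 kmol/h.
Outlet (n = n₀ + ν ξ):
  CH₃OH: 441 − 1(355) = 86
  O₂: 1416 − 1.5(355) = 883.1
  N₂: 5325 (inert)
  CO₂: 0 + 1(355) = 355
  H₂O: 0 + 2(355) = 710
Dry total = 6649 kmol/h; y_N₂ (dry) = 5325 / 6649 = 0.8009.

0.801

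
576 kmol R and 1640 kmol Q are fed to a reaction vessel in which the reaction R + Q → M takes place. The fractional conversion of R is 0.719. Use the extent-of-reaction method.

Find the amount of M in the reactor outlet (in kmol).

R reacted = 0.719 × 576 = 414.1 kmol; ν_R = −1, so ξ = 414.1/1 = 414.1 kmol.
Outlet amounts (n = n₀ + ν ξ):
  R: 576 − 1(414.1) = 161.9
  Q: 1640 − 1(414.1) = 1226
  M: 0 + 1(414.1) = 414.1

414 kmol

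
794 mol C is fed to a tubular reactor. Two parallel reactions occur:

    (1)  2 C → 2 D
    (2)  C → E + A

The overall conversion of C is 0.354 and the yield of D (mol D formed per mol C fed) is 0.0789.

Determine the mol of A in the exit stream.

Yield of D: 2ξ₁ / 794 = 0.0789 → ξ₁ = 31.32 mol.
Conversion of C: 2ξ₁ + 1ξ₂ = 0.354 × 794 = 281.1 → ξ₂ = 218.4 mol.
Outlet amounts (n = n₀ + Σ ν·ξ):
  C: 794 − 2(31.32) − 1(218.4) = 512.9
  D: 0 + 2(31.32) = 62.65
  E: 0 + 1(218.4) = 218.4
  A: 0 + 1(218.4) = 218.4

218 mol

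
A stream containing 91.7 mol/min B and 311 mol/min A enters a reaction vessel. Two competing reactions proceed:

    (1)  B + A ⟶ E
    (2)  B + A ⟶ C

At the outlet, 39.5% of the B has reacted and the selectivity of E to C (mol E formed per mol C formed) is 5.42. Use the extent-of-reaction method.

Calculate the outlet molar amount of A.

Conversion of B: B consumed = 0.395 × 91.7 = 36.22 mol/min = 1ξ₁ + 1ξ₂.
Selectivity: 1ξ₁ / (1ξ₂) = 5.42 → ξ₁ = 5.42 ξ₂.
Substitute: (1·5.42 + 1) ξ₂ = 36.22 → ξ₂ = 5.642 mol/min, ξ₁ = 30.58 mol/min.
Outlet amounts (n = n₀ + Σ ν·ξ):
  B: 91.7 − 1(30.58) − 1(5.642) = 55.48
  A: 311 − 1(30.58) − 1(5.642) = 274.8
  E: 0 + 1(30.58) = 30.58
  C: 0 + 1(5.642) = 5.642

275 mol/min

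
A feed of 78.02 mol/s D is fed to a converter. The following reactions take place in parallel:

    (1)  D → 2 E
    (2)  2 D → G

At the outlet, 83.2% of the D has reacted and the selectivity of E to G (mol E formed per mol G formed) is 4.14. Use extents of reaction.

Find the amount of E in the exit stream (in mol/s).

Conversion of D: D consumed = 0.832 × 78.02 = 64.91 mol/s = 1ξ₁ + 2ξ₂.
Selectivity: 2ξ₁ / (1ξ₂) = 4.14 → ξ₁ = 2.07 ξ₂.
Substitute: (1·2.07 + 2) ξ₂ = 64.91 → ξ₂ = 15.95 mol/s, ξ₁ = 33.01 mol/s.
Outlet amounts (n = n₀ + Σ ν·ξ):
  D: 78.02 − 1(33.01) − 2(15.95) = 13.11
  E: 0 + 2(33.01) = 66.03
  G: 0 + 1(15.95) = 15.95

66 mol/s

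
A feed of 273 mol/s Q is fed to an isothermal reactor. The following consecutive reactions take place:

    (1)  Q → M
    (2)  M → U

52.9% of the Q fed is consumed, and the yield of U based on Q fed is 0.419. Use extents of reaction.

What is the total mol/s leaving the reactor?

Conversion of Q: Q consumed = 1ξ₁ = 0.529 × 273 → ξ₁ = 144.4 mol/s.
Yield of U: 1ξ₂ / 273 = 0.419 → ξ₂ = 114.4 mol/s.
Outlet amounts (n = n₀ + Σ ν·ξ):
  Q: 273 − 1(144.4) = 128.6
  M: 0 + 1(144.4) − 1(114.4) = 30.03
  U: 0 + 1(114.4) = 114.4
Total out = 128.6 + 30.03 + 114.4 = 273 mol/s.

273 mol/s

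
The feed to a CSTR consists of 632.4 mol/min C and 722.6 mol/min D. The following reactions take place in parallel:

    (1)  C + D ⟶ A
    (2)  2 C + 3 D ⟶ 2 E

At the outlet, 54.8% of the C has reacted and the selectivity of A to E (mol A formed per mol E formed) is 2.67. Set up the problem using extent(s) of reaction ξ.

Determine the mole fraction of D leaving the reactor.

0.342

Conversion of C: C consumed = 0.548 × 632.4 = 346.6 mol/min = 1ξ₁ + 2ξ₂.
Selectivity: 1ξ₁ / (2ξ₂) = 2.67 → ξ₁ = 5.34 ξ₂.
Substitute: (1·5.34 + 2) ξ₂ = 346.6 → ξ₂ = 47.21 mol/min, ξ₁ = 252.1 mol/min.
Outlet amounts (n = n₀ + Σ ν·ξ):
  C: 632.4 − 1(252.1) − 2(47.21) = 285.8
  D: 722.6 − 1(252.1) − 3(47.21) = 328.8
  A: 0 + 1(252.1) = 252.1
  E: 0 + 2(47.21) = 94.43
Total out = 961.2 mol/min; y_D = 328.8 / 961.2 = 0.3421.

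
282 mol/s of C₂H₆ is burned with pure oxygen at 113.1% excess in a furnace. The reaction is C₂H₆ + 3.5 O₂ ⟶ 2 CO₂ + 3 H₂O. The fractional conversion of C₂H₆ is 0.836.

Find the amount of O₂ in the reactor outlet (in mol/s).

Stoichiometric O₂ = 3.5 × 282 = 987 mol/s; O₂ fed = 987 × 2.131 = 2103 mol/s.
Fuel reacted = 0.836 × 282 → ξ = 235.8 mol/s.
Outlet (n = n₀ + ν ξ):
  C₂H₆: 282 − 1(235.8) = 46.25
  O₂: 2103 − 3.5(235.8) = 1278
  CO₂: 0 + 2(235.8) = 471.5
  H₂O: 0 + 3(235.8) = 707.3

1280 mol/s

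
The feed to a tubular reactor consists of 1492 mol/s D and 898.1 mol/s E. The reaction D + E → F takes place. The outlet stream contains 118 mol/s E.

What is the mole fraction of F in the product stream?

For E: n = n₀ − 1ξ → 118 = 898.1 − 1ξ, giving ξ = 780.1 mol/s.
Outlet amounts (n = n₀ + ν ξ):
  D: 1492 − 1(780.1) = 711.9
  E: 898.1 − 1(780.1) = 118
  F: 0 + 1(780.1) = 780.1
Total out = 1610 mol/s; y_F = 780.1 / 1610 = 0.4845.

0.485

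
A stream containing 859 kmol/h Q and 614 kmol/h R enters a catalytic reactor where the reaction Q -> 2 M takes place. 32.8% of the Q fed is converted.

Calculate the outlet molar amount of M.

Q reacted = 0.328 × 859 = 281.8 kmol/h; ν_Q = −1, so ξ = 281.8/1 = 281.8 kmol/h.
Outlet amounts (n = n₀ + ν ξ):
  Q: 859 − 1(281.8) = 577.2
  M: 0 + 2(281.8) = 563.5
  R: 614 (inert)

564 kmol/h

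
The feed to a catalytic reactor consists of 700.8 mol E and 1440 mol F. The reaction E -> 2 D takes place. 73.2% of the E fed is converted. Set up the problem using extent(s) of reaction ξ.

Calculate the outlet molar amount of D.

E reacted = 0.732 × 700.8 = 513 mol; ν_E = −1, so ξ = 513/1 = 513 mol.
Outlet amounts (n = n₀ + ν ξ):
  E: 700.8 − 1(513) = 187.8
  D: 0 + 2(513) = 1026
  F: 1440 (inert)

1030 mol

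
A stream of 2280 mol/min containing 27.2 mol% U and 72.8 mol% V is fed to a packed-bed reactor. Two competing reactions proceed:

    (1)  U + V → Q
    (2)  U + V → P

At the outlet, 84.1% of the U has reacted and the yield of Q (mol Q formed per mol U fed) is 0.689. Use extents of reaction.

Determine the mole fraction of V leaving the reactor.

Yield of Q: 1ξ₁ / 620.2 = 0.689 → ξ₁ = 427.3 mol/min.
Conversion of U: 1ξ₁ + 1ξ₂ = 0.841 × 620.2 = 521.6 → ξ₂ = 94.26 mol/min.
Outlet amounts (n = n₀ + Σ ν·ξ):
  U: 620.2 − 1(427.3) − 1(94.26) = 98.61
  V: 1660 − 1(427.3) − 1(94.26) = 1138
  Q: 0 + 1(427.3) = 427.3
  P: 0 + 1(94.26) = 94.26
Total out = 1758 mol/min; y_V = 1138 / 1758 = 0.6473.

0.647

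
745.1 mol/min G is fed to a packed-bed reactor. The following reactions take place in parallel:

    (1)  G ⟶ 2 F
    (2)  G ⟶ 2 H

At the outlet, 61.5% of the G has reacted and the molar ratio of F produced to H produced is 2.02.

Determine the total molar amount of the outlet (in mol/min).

1200 mol/min

Conversion of G: G consumed = 0.615 × 745.1 = 458.2 mol/min = 1ξ₁ + 1ξ₂.
Selectivity: 2ξ₁ / (2ξ₂) = 2.02 → ξ₁ = 2.02 ξ₂.
Substitute: (1·2.02 + 1) ξ₂ = 458.2 → ξ₂ = 151.7 mol/min, ξ₁ = 306.5 mol/min.
Outlet amounts (n = n₀ + Σ ν·ξ):
  G: 745.1 − 1(306.5) − 1(151.7) = 286.9
  F: 0 + 2(306.5) = 613
  H: 0 + 2(151.7) = 303.5
Total out = 286.9 + 613 + 303.5 = 1203 mol/min.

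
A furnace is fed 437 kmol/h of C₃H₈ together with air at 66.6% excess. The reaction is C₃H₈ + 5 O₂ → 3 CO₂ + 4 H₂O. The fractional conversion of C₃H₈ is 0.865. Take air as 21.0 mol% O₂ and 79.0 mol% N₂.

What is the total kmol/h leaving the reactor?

18100 kmol/h

Stoichiometric O₂ = 5 × 437 = 2185 kmol/h; O₂ fed = 2185 × 1.666 = 3640 kmol/h.
N₂ fed = 3640 × 79/21 = 13690 kmol/h.
Fuel reacted = 0.865 × 437 → ξ = 378 kmol/h.
Outlet (n = n₀ + ν ξ):
  C₃H₈: 437 − 1(378) = 59
  O₂: 3640 − 5(378) = 1750
  N₂: 13690 (inert)
  CO₂: 0 + 3(378) = 1134
  H₂O: 0 + 4(378) = 1512
Total out = 59 + 1750 + 13690 + 1134 + 1512 = 18150 kmol/h.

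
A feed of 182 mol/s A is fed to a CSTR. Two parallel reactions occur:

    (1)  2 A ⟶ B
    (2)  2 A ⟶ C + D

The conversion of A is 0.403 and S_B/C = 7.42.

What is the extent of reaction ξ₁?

ξ₁ = 32.3 mol/s

Conversion of A: A consumed = 0.403 × 182 = 73.35 mol/s = 2ξ₁ + 2ξ₂.
Selectivity: 1ξ₁ / (1ξ₂) = 7.42 → ξ₁ = 7.42 ξ₂.
Substitute: (2·7.42 + 2) ξ₂ = 73.35 → ξ₂ = 4.355 mol/s, ξ₁ = 32.32 mol/s.
Outlet amounts (n = n₀ + Σ ν·ξ):
  A: 182 − 2(32.32) − 2(4.355) = 108.7
  B: 0 + 1(32.32) = 32.32
  C: 0 + 1(4.355) = 4.355
  D: 0 + 1(4.355) = 4.355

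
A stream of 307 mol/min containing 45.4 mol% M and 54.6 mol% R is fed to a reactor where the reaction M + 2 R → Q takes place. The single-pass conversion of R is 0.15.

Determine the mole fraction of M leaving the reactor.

0.45

R reacted = 0.15 × 167.6 = 25.14 mol/min; ν_R = −2, so ξ = 25.14/2 = 12.57 mol/min.
Outlet amounts (n = n₀ + ν ξ):
  M: 139.4 − 1(12.57) = 126.8
  R: 167.6 − 2(12.57) = 142.5
  Q: 0 + 1(12.57) = 12.57
Total out = 281.9 mol/min; y_M = 126.8 / 281.9 = 0.4499.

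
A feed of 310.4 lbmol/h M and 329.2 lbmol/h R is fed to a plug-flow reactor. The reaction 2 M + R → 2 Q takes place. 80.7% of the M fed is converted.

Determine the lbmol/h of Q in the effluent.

M reacted = 0.807 × 310.4 = 250.5 lbmol/h; ν_M = −2, so ξ = 250.5/2 = 125.2 lbmol/h.
Outlet amounts (n = n₀ + ν ξ):
  M: 310.4 − 2(125.2) = 59.91
  R: 329.2 − 1(125.2) = 204
  Q: 0 + 2(125.2) = 250.5

250 lbmol/h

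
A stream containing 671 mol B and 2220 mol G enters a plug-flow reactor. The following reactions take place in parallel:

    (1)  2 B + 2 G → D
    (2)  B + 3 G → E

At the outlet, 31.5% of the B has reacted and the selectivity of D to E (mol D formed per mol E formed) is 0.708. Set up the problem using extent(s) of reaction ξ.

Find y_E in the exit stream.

0.0358

Conversion of B: B consumed = 0.315 × 671 = 211.4 mol = 2ξ₁ + 1ξ₂.
Selectivity: 1ξ₁ / (1ξ₂) = 0.708 → ξ₁ = 0.708 ξ₂.
Substitute: (2·0.708 + 1) ξ₂ = 211.4 → ξ₂ = 87.49 mol, ξ₁ = 61.94 mol.
Outlet amounts (n = n₀ + Σ ν·ξ):
  B: 671 − 2(61.94) − 1(87.49) = 459.6
  G: 2220 − 2(61.94) − 3(87.49) = 1834
  D: 0 + 1(61.94) = 61.94
  E: 0 + 1(87.49) = 87.49
Total out = 2443 mol; y_E = 87.49 / 2443 = 0.03581.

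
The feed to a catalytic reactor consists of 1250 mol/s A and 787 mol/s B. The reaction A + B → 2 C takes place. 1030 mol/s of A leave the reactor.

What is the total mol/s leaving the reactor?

2040 mol/s

For A: n = n₀ − 1ξ → 1030 = 1250 − 1ξ, giving ξ = 220 mol/s.
Outlet amounts (n = n₀ + ν ξ):
  A: 1250 − 1(220) = 1030
  B: 787 − 1(220) = 567
  C: 0 + 2(220) = 440
Total out = 1030 + 567 + 440 = 2037 mol/s.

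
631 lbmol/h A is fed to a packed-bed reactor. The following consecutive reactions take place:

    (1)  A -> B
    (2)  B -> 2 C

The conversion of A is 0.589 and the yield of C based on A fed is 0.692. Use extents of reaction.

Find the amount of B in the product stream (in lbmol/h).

Conversion of A: A consumed = 1ξ₁ = 0.589 × 631 → ξ₁ = 371.7 lbmol/h.
Yield of C: 2ξ₂ / 631 = 0.692 → ξ₂ = 218.3 lbmol/h.
Outlet amounts (n = n₀ + Σ ν·ξ):
  A: 631 − 1(371.7) = 259.3
  B: 0 + 1(371.7) − 1(218.3) = 153.3
  C: 0 + 2(218.3) = 436.7

153 lbmol/h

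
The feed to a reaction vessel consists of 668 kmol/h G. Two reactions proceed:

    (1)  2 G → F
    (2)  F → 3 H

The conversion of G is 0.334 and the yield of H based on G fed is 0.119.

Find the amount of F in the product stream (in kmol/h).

Conversion of G: G consumed = 2ξ₁ = 0.334 × 668 → ξ₁ = 111.6 kmol/h.
Yield of H: 3ξ₂ / 668 = 0.119 → ξ₂ = 26.5 kmol/h.
Outlet amounts (n = n₀ + Σ ν·ξ):
  G: 668 − 2(111.6) = 444.9
  F: 0 + 1(111.6) − 1(26.5) = 85.06
  H: 0 + 3(26.5) = 79.49

85.1 kmol/h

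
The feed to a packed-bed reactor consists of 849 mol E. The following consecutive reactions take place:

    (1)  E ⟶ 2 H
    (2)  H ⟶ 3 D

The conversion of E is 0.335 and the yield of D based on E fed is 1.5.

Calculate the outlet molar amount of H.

144 mol

Conversion of E: E consumed = 1ξ₁ = 0.335 × 849 → ξ₁ = 284.4 mol.
Yield of D: 3ξ₂ / 849 = 1.5 → ξ₂ = 424.5 mol.
Outlet amounts (n = n₀ + Σ ν·ξ):
  E: 849 − 1(284.4) = 564.6
  H: 0 + 2(284.4) − 1(424.5) = 144.3
  D: 0 + 3(424.5) = 1274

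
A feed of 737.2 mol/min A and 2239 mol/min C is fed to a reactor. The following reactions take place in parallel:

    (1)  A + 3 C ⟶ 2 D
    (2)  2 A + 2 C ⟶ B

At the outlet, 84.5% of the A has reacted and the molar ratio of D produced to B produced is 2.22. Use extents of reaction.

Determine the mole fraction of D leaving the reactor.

Conversion of A: A consumed = 0.845 × 737.2 = 622.9 mol/min = 1ξ₁ + 2ξ₂.
Selectivity: 2ξ₁ / (1ξ₂) = 2.22 → ξ₁ = 1.11 ξ₂.
Substitute: (1·1.11 + 2) ξ₂ = 622.9 → ξ₂ = 200.3 mol/min, ξ₁ = 222.3 mol/min.
Outlet amounts (n = n₀ + Σ ν·ξ):
  A: 737.2 − 1(222.3) − 2(200.3) = 114.3
  C: 2239 − 3(222.3) − 2(200.3) = 1171
  D: 0 + 2(222.3) = 444.7
  B: 0 + 1(200.3) = 200.3
Total out = 1931 mol/min; y_D = 444.7 / 1931 = 0.2303.

0.23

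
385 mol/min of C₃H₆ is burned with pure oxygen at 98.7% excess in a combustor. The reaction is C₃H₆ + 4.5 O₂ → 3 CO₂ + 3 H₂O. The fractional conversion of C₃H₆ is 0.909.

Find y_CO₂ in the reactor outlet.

Stoichiometric O₂ = 4.5 × 385 = 1732 mol/min; O₂ fed = 1732 × 1.987 = 3442 mol/min.
Fuel reacted = 0.909 × 385 → ξ = 350 mol/min.
Outlet (n = n₀ + ν ξ):
  C₃H₆: 385 − 1(350) = 35.03
  O₂: 3442 − 4.5(350) = 1868
  CO₂: 0 + 3(350) = 1050
  H₂O: 0 + 3(350) = 1050
Total out = 4002 mol/min; y_CO₂ = 1050 / 4002 = 0.2623.

0.262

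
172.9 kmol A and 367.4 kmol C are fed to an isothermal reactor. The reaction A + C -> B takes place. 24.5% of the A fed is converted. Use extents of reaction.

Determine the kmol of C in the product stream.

A reacted = 0.245 × 172.9 = 42.36 kmol; ν_A = −1, so ξ = 42.36/1 = 42.36 kmol.
Outlet amounts (n = n₀ + ν ξ):
  A: 172.9 − 1(42.36) = 130.5
  C: 367.4 − 1(42.36) = 325
  B: 0 + 1(42.36) = 42.36

325 kmol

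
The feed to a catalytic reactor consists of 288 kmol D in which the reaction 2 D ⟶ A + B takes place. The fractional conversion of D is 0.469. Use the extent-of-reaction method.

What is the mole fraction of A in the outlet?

0.235

D reacted = 0.469 × 288 = 135.1 kmol; ν_D = −2, so ξ = 135.1/2 = 67.54 kmol.
Outlet amounts (n = n₀ + ν ξ):
  D: 288 − 2(67.54) = 152.9
  A: 0 + 1(67.54) = 67.54
  B: 0 + 1(67.54) = 67.54
Total out = 288 kmol; y_A = 67.54 / 288 = 0.2345.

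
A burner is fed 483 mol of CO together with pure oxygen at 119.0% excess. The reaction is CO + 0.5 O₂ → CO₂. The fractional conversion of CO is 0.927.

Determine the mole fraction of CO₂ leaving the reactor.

0.568

Stoichiometric O₂ = 0.5 × 483 = 241.5 mol; O₂ fed = 241.5 × 2.190 = 528.9 mol.
Fuel reacted = 0.927 × 483 → ξ = 447.7 mol.
Outlet (n = n₀ + ν ξ):
  CO: 483 − 1(447.7) = 35.26
  O₂: 528.9 − 0.5(447.7) = 305
  CO₂: 0 + 1(447.7) = 447.7
Total out = 788 mol; y_CO₂ = 447.7 / 788 = 0.5682.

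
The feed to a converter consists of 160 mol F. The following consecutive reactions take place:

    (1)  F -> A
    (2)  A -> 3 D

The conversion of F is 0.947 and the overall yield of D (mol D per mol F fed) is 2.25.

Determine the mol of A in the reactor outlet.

31.5 mol

Conversion of F: F consumed = 1ξ₁ = 0.947 × 160 → ξ₁ = 151.5 mol.
Yield of D: 3ξ₂ / 160 = 2.25 → ξ₂ = 120 mol.
Outlet amounts (n = n₀ + Σ ν·ξ):
  F: 160 − 1(151.5) = 8.48
  A: 0 + 1(151.5) − 1(120) = 31.52
  D: 0 + 3(120) = 360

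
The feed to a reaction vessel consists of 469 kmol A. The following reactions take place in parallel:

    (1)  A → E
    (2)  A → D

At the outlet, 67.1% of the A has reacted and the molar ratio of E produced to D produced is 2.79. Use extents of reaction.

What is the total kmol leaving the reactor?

Conversion of A: A consumed = 0.671 × 469 = 314.7 kmol = 1ξ₁ + 1ξ₂.
Selectivity: 1ξ₁ / (1ξ₂) = 2.79 → ξ₁ = 2.79 ξ₂.
Substitute: (1·2.79 + 1) ξ₂ = 314.7 → ξ₂ = 83.03 kmol, ξ₁ = 231.7 kmol.
Outlet amounts (n = n₀ + Σ ν·ξ):
  A: 469 − 1(231.7) − 1(83.03) = 154.3
  E: 0 + 1(231.7) = 231.7
  D: 0 + 1(83.03) = 83.03
Total out = 154.3 + 231.7 + 83.03 = 469 kmol.

469 kmol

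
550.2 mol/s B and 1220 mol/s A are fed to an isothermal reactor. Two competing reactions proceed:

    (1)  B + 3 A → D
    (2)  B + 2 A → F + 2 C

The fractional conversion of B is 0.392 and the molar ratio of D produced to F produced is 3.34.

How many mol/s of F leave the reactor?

49.7 mol/s

Conversion of B: B consumed = 0.392 × 550.2 = 215.7 mol/s = 1ξ₁ + 1ξ₂.
Selectivity: 1ξ₁ / (1ξ₂) = 3.34 → ξ₁ = 3.34 ξ₂.
Substitute: (1·3.34 + 1) ξ₂ = 215.7 → ξ₂ = 49.7 mol/s, ξ₁ = 166 mol/s.
Outlet amounts (n = n₀ + Σ ν·ξ):
  B: 550.2 − 1(166) − 1(49.7) = 334.5
  A: 1220 − 3(166) − 2(49.7) = 622.7
  D: 0 + 1(166) = 166
  F: 0 + 1(49.7) = 49.7
  C: 0 + 2(49.7) = 99.39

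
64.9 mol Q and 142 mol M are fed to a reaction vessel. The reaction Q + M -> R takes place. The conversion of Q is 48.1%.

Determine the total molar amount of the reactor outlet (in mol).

176 mol

Q reacted = 0.481 × 64.9 = 31.22 mol; ν_Q = −1, so ξ = 31.22/1 = 31.22 mol.
Outlet amounts (n = n₀ + ν ξ):
  Q: 64.9 − 1(31.22) = 33.68
  M: 142 − 1(31.22) = 110.8
  R: 0 + 1(31.22) = 31.22
Total out = 33.68 + 110.8 + 31.22 = 175.7 mol.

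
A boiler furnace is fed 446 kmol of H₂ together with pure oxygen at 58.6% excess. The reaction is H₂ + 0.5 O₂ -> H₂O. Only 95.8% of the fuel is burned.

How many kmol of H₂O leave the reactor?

Stoichiometric O₂ = 0.5 × 446 = 223 kmol; O₂ fed = 223 × 1.586 = 353.7 kmol.
Fuel reacted = 0.958 × 446 → ξ = 427.3 kmol.
Outlet (n = n₀ + ν ξ):
  H₂: 446 − 1(427.3) = 18.73
  O₂: 353.7 − 0.5(427.3) = 140
  H₂O: 0 + 1(427.3) = 427.3

427 kmol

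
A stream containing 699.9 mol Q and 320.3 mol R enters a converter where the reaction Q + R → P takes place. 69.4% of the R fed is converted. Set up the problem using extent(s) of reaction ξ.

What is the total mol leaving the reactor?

798 mol

R reacted = 0.694 × 320.3 = 222.3 mol; ν_R = −1, so ξ = 222.3/1 = 222.3 mol.
Outlet amounts (n = n₀ + ν ξ):
  Q: 699.9 − 1(222.3) = 477.6
  R: 320.3 − 1(222.3) = 98.01
  P: 0 + 1(222.3) = 222.3
Total out = 477.6 + 98.01 + 222.3 = 797.9 mol.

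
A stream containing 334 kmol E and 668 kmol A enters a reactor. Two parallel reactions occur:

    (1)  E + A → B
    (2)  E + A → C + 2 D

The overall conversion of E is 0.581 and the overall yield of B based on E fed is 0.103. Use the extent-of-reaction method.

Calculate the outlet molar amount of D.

Yield of B: 1ξ₁ / 334 = 0.103 → ξ₁ = 34.4 kmol.
Conversion of E: 1ξ₁ + 1ξ₂ = 0.581 × 334 = 194.1 → ξ₂ = 159.7 kmol.
Outlet amounts (n = n₀ + Σ ν·ξ):
  E: 334 − 1(34.4) − 1(159.7) = 139.9
  A: 668 − 1(34.4) − 1(159.7) = 473.9
  B: 0 + 1(34.4) = 34.4
  C: 0 + 1(159.7) = 159.7
  D: 0 + 2(159.7) = 319.3

319 kmol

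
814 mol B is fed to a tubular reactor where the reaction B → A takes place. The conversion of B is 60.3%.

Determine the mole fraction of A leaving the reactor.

0.603

B reacted = 0.603 × 814 = 490.8 mol; ν_B = −1, so ξ = 490.8/1 = 490.8 mol.
Outlet amounts (n = n₀ + ν ξ):
  B: 814 − 1(490.8) = 323.2
  A: 0 + 1(490.8) = 490.8
Total out = 814 mol; y_A = 490.8 / 814 = 0.603.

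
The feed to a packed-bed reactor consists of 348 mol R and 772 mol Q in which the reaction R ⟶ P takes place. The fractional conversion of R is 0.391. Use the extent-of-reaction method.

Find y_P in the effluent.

R reacted = 0.391 × 348 = 136.1 mol; ν_R = −1, so ξ = 136.1/1 = 136.1 mol.
Outlet amounts (n = n₀ + ν ξ):
  R: 348 − 1(136.1) = 211.9
  P: 0 + 1(136.1) = 136.1
  Q: 772 (inert)
Total out = 1120 mol; y_P = 136.1 / 1120 = 0.1215.

0.121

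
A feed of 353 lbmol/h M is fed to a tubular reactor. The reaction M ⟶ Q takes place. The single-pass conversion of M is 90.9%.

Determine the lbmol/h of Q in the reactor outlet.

M reacted = 0.909 × 353 = 320.9 lbmol/h; ν_M = −1, so ξ = 320.9/1 = 320.9 lbmol/h.
Outlet amounts (n = n₀ + ν ξ):
  M: 353 − 1(320.9) = 32.12
  Q: 0 + 1(320.9) = 320.9

321 lbmol/h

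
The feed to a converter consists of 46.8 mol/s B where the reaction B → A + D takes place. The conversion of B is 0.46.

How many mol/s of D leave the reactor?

21.5 mol/s

B reacted = 0.46 × 46.8 = 21.53 mol/s; ν_B = −1, so ξ = 21.53/1 = 21.53 mol/s.
Outlet amounts (n = n₀ + ν ξ):
  B: 46.8 − 1(21.53) = 25.27
  A: 0 + 1(21.53) = 21.53
  D: 0 + 1(21.53) = 21.53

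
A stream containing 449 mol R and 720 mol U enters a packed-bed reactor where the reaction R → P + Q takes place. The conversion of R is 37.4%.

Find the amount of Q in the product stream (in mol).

R reacted = 0.374 × 449 = 167.9 mol; ν_R = −1, so ξ = 167.9/1 = 167.9 mol.
Outlet amounts (n = n₀ + ν ξ):
  R: 449 − 1(167.9) = 281.1
  P: 0 + 1(167.9) = 167.9
  Q: 0 + 1(167.9) = 167.9
  U: 720 (inert)

168 mol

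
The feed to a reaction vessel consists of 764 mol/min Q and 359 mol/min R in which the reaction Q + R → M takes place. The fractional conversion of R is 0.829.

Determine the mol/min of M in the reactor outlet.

298 mol/min

R reacted = 0.829 × 359 = 297.6 mol/min; ν_R = −1, so ξ = 297.6/1 = 297.6 mol/min.
Outlet amounts (n = n₀ + ν ξ):
  Q: 764 − 1(297.6) = 466.4
  R: 359 − 1(297.6) = 61.39
  M: 0 + 1(297.6) = 297.6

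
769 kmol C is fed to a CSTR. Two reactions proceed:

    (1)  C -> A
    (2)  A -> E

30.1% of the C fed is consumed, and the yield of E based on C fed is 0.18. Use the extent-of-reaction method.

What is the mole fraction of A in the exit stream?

0.121

Conversion of C: C consumed = 1ξ₁ = 0.301 × 769 → ξ₁ = 231.5 kmol.
Yield of E: 1ξ₂ / 769 = 0.18 → ξ₂ = 138.4 kmol.
Outlet amounts (n = n₀ + Σ ν·ξ):
  C: 769 − 1(231.5) = 537.5
  A: 0 + 1(231.5) − 1(138.4) = 93.05
  E: 0 + 1(138.4) = 138.4
Total out = 769 kmol; y_A = 93.05 / 769 = 0.121.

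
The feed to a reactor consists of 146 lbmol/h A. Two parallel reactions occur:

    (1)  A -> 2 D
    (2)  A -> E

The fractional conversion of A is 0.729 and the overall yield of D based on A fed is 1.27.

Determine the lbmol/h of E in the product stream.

13.7 lbmol/h

Yield of D: 2ξ₁ / 146 = 1.27 → ξ₁ = 92.71 lbmol/h.
Conversion of A: 1ξ₁ + 1ξ₂ = 0.729 × 146 = 106.4 → ξ₂ = 13.72 lbmol/h.
Outlet amounts (n = n₀ + Σ ν·ξ):
  A: 146 − 1(92.71) − 1(13.72) = 39.57
  D: 0 + 2(92.71) = 185.4
  E: 0 + 1(13.72) = 13.72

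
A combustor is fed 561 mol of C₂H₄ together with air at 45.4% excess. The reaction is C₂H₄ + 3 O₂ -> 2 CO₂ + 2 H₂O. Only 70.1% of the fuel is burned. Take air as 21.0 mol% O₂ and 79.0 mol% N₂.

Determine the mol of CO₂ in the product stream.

Stoichiometric O₂ = 3 × 561 = 1683 mol; O₂ fed = 1683 × 1.454 = 2447 mol.
N₂ fed = 2447 × 79/21 = 9206 mol.
Fuel reacted = 0.701 × 561 → ξ = 393.3 mol.
Outlet (n = n₀ + ν ξ):
  C₂H₄: 561 − 1(393.3) = 167.7
  O₂: 2447 − 3(393.3) = 1267
  N₂: 9206 (inert)
  CO₂: 0 + 2(393.3) = 786.5
  H₂O: 0 + 2(393.3) = 786.5

787 mol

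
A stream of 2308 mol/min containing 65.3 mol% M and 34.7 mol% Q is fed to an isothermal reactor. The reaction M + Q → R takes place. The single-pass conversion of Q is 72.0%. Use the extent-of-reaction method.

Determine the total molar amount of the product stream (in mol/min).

1730 mol/min

Q reacted = 0.72 × 800.9 = 576.6 mol/min; ν_Q = −1, so ξ = 576.6/1 = 576.6 mol/min.
Outlet amounts (n = n₀ + ν ξ):
  M: 1507 − 1(576.6) = 930.5
  Q: 800.9 − 1(576.6) = 224.2
  R: 0 + 1(576.6) = 576.6
Total out = 930.5 + 224.2 + 576.6 = 1731 mol/min.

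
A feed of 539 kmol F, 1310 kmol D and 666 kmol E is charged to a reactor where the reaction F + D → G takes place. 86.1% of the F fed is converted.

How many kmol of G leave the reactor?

464 kmol

F reacted = 0.861 × 539 = 464.1 kmol; ν_F = −1, so ξ = 464.1/1 = 464.1 kmol.
Outlet amounts (n = n₀ + ν ξ):
  F: 539 − 1(464.1) = 74.92
  D: 1310 − 1(464.1) = 845.9
  G: 0 + 1(464.1) = 464.1
  E: 666 (inert)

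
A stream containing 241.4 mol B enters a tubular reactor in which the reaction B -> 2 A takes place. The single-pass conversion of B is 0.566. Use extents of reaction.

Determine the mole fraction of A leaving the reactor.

B reacted = 0.566 × 241.4 = 136.6 mol; ν_B = −1, so ξ = 136.6/1 = 136.6 mol.
Outlet amounts (n = n₀ + ν ξ):
  B: 241.4 − 1(136.6) = 104.8
  A: 0 + 2(136.6) = 273.3
Total out = 378 mol; y_A = 273.3 / 378 = 0.7229.

0.723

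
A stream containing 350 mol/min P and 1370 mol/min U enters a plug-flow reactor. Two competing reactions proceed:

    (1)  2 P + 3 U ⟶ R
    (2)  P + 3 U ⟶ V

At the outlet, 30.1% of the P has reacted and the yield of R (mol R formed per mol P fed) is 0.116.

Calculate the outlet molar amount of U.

Yield of R: 1ξ₁ / 350 = 0.116 → ξ₁ = 40.6 mol/min.
Conversion of P: 2ξ₁ + 1ξ₂ = 0.301 × 350 = 105.3 → ξ₂ = 24.15 mol/min.
Outlet amounts (n = n₀ + Σ ν·ξ):
  P: 350 − 2(40.6) − 1(24.15) = 244.7
  U: 1370 − 3(40.6) − 3(24.15) = 1176
  R: 0 + 1(40.6) = 40.6
  V: 0 + 1(24.15) = 24.15

1180 mol/min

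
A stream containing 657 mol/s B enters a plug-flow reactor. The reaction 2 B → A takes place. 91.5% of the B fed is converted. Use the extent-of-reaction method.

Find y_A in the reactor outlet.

0.843

B reacted = 0.915 × 657 = 601.2 mol/s; ν_B = −2, so ξ = 601.2/2 = 300.6 mol/s.
Outlet amounts (n = n₀ + ν ξ):
  B: 657 − 2(300.6) = 55.85
  A: 0 + 1(300.6) = 300.6
Total out = 356.4 mol/s; y_A = 300.6 / 356.4 = 0.8433.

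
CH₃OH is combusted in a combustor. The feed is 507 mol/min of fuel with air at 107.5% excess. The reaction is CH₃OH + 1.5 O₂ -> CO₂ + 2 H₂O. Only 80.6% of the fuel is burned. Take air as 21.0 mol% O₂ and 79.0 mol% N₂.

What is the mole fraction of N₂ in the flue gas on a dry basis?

Stoichiometric O₂ = 1.5 × 507 = 760.5 mol/min; O₂ fed = 760.5 × 2.075 = 1578 mol/min.
N₂ fed = 1578 × 79/21 = 5936 mol/min.
Fuel reacted = 0.806 × 507 → ξ = 408.6 mol/min.
Outlet (n = n₀ + ν ξ):
  CH₃OH: 507 − 1(408.6) = 98.36
  O₂: 1578 − 1.5(408.6) = 965.1
  N₂: 5936 (inert)
  CO₂: 0 + 1(408.6) = 408.6
  H₂O: 0 + 2(408.6) = 817.3
Dry total = 7409 mol/min; y_N₂ (dry) = 5936 / 7409 = 0.8013.

0.801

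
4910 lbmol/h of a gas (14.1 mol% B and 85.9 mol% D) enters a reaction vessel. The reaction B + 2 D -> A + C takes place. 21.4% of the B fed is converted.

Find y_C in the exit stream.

0.0311

B reacted = 0.214 × 692.3 = 148.2 lbmol/h; ν_B = −1, so ξ = 148.2/1 = 148.2 lbmol/h.
Outlet amounts (n = n₀ + ν ξ):
  B: 692.3 − 1(148.2) = 544.2
  D: 4218 − 2(148.2) = 3921
  A: 0 + 1(148.2) = 148.2
  C: 0 + 1(148.2) = 148.2
Total out = 4762 lbmol/h; y_C = 148.2 / 4762 = 0.03111.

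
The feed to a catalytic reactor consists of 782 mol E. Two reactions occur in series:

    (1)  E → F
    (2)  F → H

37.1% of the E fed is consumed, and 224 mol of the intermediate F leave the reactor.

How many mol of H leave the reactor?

Conversion of E: E consumed = 1ξ₁ = 0.371 × 782 → ξ₁ = 290.1 mol.
F balance: n_F = 0 + 1ξ₁ − 1ξ₂ = 224 → ξ₂ = (1·290.1 − 224)/1 = 66.12 mol.
Outlet amounts (n = n₀ + Σ ν·ξ):
  E: 782 − 1(290.1) = 491.9
  F: 0 + 1(290.1) − 1(66.12) = 224
  H: 0 + 1(66.12) = 66.12

66.1 mol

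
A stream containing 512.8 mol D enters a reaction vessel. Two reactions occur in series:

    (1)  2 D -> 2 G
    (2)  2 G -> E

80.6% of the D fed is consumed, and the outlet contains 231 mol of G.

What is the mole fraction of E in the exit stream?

Conversion of D: D consumed = 2ξ₁ = 0.806 × 512.8 → ξ₁ = 206.7 mol.
G balance: n_G = 0 + 2ξ₁ − 2ξ₂ = 231 → ξ₂ = (2·206.7 − 231)/2 = 91.16 mol.
Outlet amounts (n = n₀ + Σ ν·ξ):
  D: 512.8 − 2(206.7) = 99.48
  G: 0 + 2(206.7) − 2(91.16) = 231
  E: 0 + 1(91.16) = 91.16
Total out = 421.6 mol; y_E = 91.16 / 421.6 = 0.2162.

0.216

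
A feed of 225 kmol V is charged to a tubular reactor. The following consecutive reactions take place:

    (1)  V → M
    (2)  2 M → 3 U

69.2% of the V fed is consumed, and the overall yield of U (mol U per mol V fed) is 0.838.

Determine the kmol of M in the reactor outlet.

30 kmol

Conversion of V: V consumed = 1ξ₁ = 0.692 × 225 → ξ₁ = 155.7 kmol.
Yield of U: 3ξ₂ / 225 = 0.838 → ξ₂ = 62.85 kmol.
Outlet amounts (n = n₀ + Σ ν·ξ):
  V: 225 − 1(155.7) = 69.3
  M: 0 + 1(155.7) − 2(62.85) = 30
  U: 0 + 3(62.85) = 188.5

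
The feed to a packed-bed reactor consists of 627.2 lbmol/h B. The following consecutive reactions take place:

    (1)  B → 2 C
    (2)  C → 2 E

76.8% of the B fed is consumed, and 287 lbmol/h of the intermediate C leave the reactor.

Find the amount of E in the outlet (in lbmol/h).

Conversion of B: B consumed = 1ξ₁ = 0.768 × 627.2 → ξ₁ = 481.7 lbmol/h.
C balance: n_C = 0 + 2ξ₁ − 1ξ₂ = 287 → ξ₂ = (2·481.7 − 287)/1 = 676.4 lbmol/h.
Outlet amounts (n = n₀ + Σ ν·ξ):
  B: 627.2 − 1(481.7) = 145.5
  C: 0 + 2(481.7) − 1(676.4) = 287
  E: 0 + 2(676.4) = 1353

1350 lbmol/h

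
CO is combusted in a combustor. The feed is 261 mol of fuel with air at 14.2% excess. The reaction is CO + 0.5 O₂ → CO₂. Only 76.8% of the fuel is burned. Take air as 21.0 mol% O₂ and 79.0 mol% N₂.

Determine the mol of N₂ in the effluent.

561 mol

Stoichiometric O₂ = 0.5 × 261 = 130.5 mol; O₂ fed = 130.5 × 1.142 = 149 mol.
N₂ fed = 149 × 79/21 = 560.6 mol.
Fuel reacted = 0.768 × 261 → ξ = 200.4 mol.
Outlet (n = n₀ + ν ξ):
  CO: 261 − 1(200.4) = 60.55
  O₂: 149 − 0.5(200.4) = 48.81
  N₂: 560.6 (inert)
  CO₂: 0 + 1(200.4) = 200.4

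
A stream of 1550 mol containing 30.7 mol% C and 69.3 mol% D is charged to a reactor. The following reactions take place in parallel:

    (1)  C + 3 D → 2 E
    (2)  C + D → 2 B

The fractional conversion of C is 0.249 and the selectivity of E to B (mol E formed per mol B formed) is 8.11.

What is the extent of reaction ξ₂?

ξ₂ = 13 mol

Conversion of C: C consumed = 0.249 × 475.9 = 118.5 mol = 1ξ₁ + 1ξ₂.
Selectivity: 2ξ₁ / (2ξ₂) = 8.11 → ξ₁ = 8.11 ξ₂.
Substitute: (1·8.11 + 1) ξ₂ = 118.5 → ξ₂ = 13.01 mol, ξ₁ = 105.5 mol.
Outlet amounts (n = n₀ + Σ ν·ξ):
  C: 475.9 − 1(105.5) − 1(13.01) = 357.4
  D: 1074 − 3(105.5) − 1(13.01) = 744.7
  E: 0 + 2(105.5) = 211
  B: 0 + 2(13.01) = 26.01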